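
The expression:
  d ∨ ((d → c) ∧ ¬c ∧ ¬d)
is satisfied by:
  {d: True, c: False}
  {c: False, d: False}
  {c: True, d: True}


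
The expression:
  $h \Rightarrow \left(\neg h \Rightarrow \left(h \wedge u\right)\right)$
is always true.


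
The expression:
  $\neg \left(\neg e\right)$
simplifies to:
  $e$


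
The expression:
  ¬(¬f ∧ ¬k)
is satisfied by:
  {k: True, f: True}
  {k: True, f: False}
  {f: True, k: False}


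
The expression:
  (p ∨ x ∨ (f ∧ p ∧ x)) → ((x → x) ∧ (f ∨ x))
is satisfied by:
  {x: True, f: True, p: False}
  {x: True, p: False, f: False}
  {f: True, p: False, x: False}
  {f: False, p: False, x: False}
  {x: True, f: True, p: True}
  {x: True, p: True, f: False}
  {f: True, p: True, x: False}


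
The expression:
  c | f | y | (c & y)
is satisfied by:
  {y: True, c: True, f: True}
  {y: True, c: True, f: False}
  {y: True, f: True, c: False}
  {y: True, f: False, c: False}
  {c: True, f: True, y: False}
  {c: True, f: False, y: False}
  {f: True, c: False, y: False}


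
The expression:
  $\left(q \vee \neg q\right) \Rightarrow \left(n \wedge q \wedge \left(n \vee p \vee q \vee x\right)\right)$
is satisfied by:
  {q: True, n: True}


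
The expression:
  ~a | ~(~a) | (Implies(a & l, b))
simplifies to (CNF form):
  True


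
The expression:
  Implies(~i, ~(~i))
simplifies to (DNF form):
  i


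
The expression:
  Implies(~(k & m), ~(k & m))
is always true.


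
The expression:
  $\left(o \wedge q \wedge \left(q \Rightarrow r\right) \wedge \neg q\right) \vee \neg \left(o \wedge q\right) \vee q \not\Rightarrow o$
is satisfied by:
  {o: False, q: False}
  {q: True, o: False}
  {o: True, q: False}


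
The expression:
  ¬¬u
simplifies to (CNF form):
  u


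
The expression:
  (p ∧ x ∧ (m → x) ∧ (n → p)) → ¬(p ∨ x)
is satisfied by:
  {p: False, x: False}
  {x: True, p: False}
  {p: True, x: False}


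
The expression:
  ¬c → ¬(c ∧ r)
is always true.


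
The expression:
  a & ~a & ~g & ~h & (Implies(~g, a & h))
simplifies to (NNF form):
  False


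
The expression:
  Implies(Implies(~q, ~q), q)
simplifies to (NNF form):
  q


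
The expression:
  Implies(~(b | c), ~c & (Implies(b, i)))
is always true.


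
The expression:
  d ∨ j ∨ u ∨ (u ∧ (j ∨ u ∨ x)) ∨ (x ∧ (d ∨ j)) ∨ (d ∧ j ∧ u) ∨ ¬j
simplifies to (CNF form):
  True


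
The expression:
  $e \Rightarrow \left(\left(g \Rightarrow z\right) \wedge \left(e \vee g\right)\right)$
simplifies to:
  $z \vee \neg e \vee \neg g$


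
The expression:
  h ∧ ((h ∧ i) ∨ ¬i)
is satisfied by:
  {h: True}


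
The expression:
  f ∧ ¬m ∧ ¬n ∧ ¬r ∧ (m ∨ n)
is never true.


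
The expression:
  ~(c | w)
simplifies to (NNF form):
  ~c & ~w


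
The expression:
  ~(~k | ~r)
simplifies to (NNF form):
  k & r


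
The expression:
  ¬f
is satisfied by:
  {f: False}


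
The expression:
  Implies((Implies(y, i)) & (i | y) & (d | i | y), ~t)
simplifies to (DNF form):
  ~i | ~t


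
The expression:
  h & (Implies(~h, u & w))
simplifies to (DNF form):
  h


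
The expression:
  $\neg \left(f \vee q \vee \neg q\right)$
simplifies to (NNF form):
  $\text{False}$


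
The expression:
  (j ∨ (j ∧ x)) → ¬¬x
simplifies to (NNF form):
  x ∨ ¬j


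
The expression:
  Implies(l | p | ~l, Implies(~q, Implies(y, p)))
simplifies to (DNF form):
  p | q | ~y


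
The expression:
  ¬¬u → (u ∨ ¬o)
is always true.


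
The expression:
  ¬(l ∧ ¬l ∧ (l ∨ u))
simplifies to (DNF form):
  True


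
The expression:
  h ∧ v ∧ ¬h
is never true.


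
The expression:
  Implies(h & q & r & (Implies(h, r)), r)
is always true.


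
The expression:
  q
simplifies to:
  q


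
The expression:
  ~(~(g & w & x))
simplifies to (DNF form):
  g & w & x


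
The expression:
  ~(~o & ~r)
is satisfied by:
  {r: True, o: True}
  {r: True, o: False}
  {o: True, r: False}


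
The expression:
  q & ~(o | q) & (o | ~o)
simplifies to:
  False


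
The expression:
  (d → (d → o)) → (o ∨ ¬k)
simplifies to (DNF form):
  d ∨ o ∨ ¬k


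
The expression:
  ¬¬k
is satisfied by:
  {k: True}


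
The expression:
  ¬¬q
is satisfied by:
  {q: True}


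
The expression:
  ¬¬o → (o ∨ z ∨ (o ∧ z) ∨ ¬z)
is always true.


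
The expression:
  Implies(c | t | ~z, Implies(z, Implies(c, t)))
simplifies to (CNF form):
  t | ~c | ~z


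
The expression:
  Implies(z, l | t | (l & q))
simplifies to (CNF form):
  l | t | ~z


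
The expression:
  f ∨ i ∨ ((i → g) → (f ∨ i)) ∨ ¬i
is always true.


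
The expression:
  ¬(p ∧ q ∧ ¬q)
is always true.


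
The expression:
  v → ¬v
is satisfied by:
  {v: False}


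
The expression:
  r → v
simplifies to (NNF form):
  v ∨ ¬r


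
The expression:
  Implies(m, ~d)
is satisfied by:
  {m: False, d: False}
  {d: True, m: False}
  {m: True, d: False}


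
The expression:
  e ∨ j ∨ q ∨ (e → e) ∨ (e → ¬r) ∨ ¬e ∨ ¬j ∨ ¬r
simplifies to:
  True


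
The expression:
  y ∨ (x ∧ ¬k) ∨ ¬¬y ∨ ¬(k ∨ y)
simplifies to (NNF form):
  y ∨ ¬k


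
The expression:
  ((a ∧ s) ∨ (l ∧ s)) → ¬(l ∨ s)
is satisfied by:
  {a: False, s: False, l: False}
  {l: True, a: False, s: False}
  {a: True, l: False, s: False}
  {l: True, a: True, s: False}
  {s: True, l: False, a: False}


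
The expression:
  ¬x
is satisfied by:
  {x: False}


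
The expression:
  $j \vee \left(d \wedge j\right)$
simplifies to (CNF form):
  $j$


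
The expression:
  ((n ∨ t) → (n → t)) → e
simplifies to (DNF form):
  e ∨ (n ∧ ¬t)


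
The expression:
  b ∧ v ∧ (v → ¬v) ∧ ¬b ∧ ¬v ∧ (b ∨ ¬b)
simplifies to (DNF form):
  False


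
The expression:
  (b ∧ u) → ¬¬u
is always true.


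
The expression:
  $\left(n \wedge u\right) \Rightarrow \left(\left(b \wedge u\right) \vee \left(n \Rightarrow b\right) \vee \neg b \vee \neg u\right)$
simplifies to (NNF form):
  $\text{True}$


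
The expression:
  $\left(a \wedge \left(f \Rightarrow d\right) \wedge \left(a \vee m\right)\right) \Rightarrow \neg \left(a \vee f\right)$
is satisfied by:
  {f: True, a: False, d: False}
  {f: False, a: False, d: False}
  {d: True, f: True, a: False}
  {d: True, f: False, a: False}
  {a: True, f: True, d: False}


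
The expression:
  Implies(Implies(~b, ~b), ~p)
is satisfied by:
  {p: False}


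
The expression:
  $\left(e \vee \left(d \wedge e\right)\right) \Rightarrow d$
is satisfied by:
  {d: True, e: False}
  {e: False, d: False}
  {e: True, d: True}


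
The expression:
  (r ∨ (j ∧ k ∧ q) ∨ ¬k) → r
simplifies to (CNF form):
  (k ∨ r) ∧ (k ∨ r ∨ ¬j) ∧ (k ∨ r ∨ ¬q) ∧ (r ∨ ¬j ∨ ¬q)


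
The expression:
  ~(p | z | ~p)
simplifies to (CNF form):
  False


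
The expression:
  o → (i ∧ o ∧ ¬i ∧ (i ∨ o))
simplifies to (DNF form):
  ¬o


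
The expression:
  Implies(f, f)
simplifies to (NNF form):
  True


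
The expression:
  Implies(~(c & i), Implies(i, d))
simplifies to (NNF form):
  c | d | ~i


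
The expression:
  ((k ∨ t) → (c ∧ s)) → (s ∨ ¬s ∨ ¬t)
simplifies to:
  True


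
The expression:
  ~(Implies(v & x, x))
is never true.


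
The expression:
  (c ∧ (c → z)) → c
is always true.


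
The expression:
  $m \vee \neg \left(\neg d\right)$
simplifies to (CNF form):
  $d \vee m$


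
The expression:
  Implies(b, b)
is always true.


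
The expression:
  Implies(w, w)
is always true.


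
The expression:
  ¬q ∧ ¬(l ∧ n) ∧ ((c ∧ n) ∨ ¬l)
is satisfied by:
  {q: False, l: False}


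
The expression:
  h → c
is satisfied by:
  {c: True, h: False}
  {h: False, c: False}
  {h: True, c: True}


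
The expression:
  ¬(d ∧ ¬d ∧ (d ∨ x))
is always true.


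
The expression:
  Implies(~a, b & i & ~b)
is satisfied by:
  {a: True}


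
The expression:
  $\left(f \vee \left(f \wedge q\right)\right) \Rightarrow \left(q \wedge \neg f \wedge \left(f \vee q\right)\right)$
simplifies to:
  $\neg f$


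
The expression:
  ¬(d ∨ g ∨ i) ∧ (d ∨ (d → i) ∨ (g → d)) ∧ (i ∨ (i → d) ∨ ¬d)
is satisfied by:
  {g: False, i: False, d: False}


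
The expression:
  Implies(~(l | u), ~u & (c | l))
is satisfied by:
  {c: True, l: True, u: True}
  {c: True, l: True, u: False}
  {c: True, u: True, l: False}
  {c: True, u: False, l: False}
  {l: True, u: True, c: False}
  {l: True, u: False, c: False}
  {u: True, l: False, c: False}


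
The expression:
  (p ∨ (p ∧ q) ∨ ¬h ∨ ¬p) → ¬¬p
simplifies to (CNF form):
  p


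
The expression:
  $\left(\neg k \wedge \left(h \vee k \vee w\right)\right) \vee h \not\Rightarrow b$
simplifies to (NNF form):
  $\left(h \wedge \neg b\right) \vee \left(h \wedge \neg k\right) \vee \left(w \wedge \neg k\right)$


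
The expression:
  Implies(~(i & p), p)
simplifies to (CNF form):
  p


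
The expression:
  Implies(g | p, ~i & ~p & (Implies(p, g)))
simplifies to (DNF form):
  (~g & ~p) | (~i & ~p)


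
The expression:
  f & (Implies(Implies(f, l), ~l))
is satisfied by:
  {f: True, l: False}


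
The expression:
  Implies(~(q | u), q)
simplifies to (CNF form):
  q | u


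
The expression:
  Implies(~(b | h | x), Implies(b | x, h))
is always true.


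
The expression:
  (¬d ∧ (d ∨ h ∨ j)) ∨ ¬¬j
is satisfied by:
  {j: True, h: True, d: False}
  {j: True, h: False, d: False}
  {d: True, j: True, h: True}
  {d: True, j: True, h: False}
  {h: True, d: False, j: False}


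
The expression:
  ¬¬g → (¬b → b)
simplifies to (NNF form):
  b ∨ ¬g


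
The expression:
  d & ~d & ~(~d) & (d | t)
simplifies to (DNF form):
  False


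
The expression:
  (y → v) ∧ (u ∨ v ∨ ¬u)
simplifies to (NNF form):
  v ∨ ¬y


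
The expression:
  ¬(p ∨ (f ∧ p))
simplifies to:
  ¬p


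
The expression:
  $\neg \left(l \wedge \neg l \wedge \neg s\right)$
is always true.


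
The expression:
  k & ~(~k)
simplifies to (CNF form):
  k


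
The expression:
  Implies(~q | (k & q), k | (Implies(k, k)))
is always true.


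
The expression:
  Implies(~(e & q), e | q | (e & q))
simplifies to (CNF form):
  e | q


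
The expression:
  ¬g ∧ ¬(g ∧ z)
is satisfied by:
  {g: False}


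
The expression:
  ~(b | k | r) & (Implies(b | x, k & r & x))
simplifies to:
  ~b & ~k & ~r & ~x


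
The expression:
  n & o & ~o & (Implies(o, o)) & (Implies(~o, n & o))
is never true.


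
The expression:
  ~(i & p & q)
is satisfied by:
  {p: False, q: False, i: False}
  {i: True, p: False, q: False}
  {q: True, p: False, i: False}
  {i: True, q: True, p: False}
  {p: True, i: False, q: False}
  {i: True, p: True, q: False}
  {q: True, p: True, i: False}


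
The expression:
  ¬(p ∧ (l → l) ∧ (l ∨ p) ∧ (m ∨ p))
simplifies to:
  ¬p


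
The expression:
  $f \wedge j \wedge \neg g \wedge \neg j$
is never true.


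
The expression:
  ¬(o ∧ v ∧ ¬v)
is always true.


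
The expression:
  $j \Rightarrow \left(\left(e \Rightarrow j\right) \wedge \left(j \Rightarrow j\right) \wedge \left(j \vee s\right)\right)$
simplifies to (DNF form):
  $\text{True}$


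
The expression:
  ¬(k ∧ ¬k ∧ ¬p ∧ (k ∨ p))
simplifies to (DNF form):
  True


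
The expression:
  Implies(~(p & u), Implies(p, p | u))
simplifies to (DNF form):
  True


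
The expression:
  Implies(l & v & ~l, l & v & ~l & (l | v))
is always true.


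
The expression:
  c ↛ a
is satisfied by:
  {c: True, a: False}


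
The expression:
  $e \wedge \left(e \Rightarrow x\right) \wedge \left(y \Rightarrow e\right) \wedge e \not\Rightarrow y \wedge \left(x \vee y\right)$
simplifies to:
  $e \wedge x \wedge \neg y$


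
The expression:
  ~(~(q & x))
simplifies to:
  q & x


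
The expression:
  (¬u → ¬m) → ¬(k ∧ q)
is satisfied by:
  {m: True, u: False, k: False, q: False}
  {m: False, u: False, k: False, q: False}
  {m: True, u: True, k: False, q: False}
  {u: True, m: False, k: False, q: False}
  {m: True, q: True, u: False, k: False}
  {q: True, m: False, u: False, k: False}
  {m: True, q: True, u: True, k: False}
  {q: True, u: True, m: False, k: False}
  {k: True, m: True, q: False, u: False}
  {k: True, q: False, u: False, m: False}
  {m: True, k: True, u: True, q: False}
  {k: True, u: True, q: False, m: False}
  {m: True, k: True, q: True, u: False}


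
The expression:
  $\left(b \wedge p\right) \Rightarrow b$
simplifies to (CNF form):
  $\text{True}$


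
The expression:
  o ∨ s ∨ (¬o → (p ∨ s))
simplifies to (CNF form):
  o ∨ p ∨ s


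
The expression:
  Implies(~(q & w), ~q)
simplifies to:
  w | ~q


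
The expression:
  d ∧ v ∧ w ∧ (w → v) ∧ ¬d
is never true.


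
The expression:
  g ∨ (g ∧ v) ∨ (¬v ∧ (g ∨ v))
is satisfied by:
  {g: True}


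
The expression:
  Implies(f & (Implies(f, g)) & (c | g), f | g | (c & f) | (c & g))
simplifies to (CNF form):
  True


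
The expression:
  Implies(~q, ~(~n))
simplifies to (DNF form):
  n | q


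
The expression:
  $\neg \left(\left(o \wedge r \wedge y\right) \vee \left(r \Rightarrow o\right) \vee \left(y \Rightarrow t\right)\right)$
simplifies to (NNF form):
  $r \wedge y \wedge \neg o \wedge \neg t$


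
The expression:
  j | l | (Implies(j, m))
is always true.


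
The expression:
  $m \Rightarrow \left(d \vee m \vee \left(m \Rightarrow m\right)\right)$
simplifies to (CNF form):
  $\text{True}$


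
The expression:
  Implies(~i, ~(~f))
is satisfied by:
  {i: True, f: True}
  {i: True, f: False}
  {f: True, i: False}


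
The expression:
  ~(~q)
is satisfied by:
  {q: True}


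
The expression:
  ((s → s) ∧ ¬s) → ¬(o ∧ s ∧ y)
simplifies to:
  True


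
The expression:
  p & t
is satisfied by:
  {t: True, p: True}


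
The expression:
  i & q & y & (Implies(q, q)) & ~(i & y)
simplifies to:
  False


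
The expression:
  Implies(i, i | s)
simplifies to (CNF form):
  True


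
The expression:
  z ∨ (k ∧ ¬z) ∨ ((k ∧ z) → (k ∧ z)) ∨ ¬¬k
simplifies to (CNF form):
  True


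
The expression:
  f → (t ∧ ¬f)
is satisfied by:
  {f: False}


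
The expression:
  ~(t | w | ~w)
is never true.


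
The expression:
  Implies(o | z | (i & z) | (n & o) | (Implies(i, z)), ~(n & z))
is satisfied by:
  {z: False, n: False}
  {n: True, z: False}
  {z: True, n: False}


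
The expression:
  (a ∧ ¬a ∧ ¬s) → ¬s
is always true.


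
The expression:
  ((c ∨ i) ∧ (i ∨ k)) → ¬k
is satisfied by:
  {c: False, k: False, i: False}
  {i: True, c: False, k: False}
  {c: True, i: False, k: False}
  {i: True, c: True, k: False}
  {k: True, i: False, c: False}


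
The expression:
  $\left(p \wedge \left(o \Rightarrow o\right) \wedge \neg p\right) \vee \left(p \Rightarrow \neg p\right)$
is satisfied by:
  {p: False}


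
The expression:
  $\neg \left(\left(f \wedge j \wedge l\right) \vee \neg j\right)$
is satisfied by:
  {j: True, l: False, f: False}
  {j: True, f: True, l: False}
  {j: True, l: True, f: False}


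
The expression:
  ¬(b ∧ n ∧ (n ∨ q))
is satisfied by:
  {n: False, b: False}
  {b: True, n: False}
  {n: True, b: False}


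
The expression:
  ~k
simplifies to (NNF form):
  ~k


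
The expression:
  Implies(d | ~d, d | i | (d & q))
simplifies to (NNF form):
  d | i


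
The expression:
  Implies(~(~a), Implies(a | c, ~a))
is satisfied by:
  {a: False}


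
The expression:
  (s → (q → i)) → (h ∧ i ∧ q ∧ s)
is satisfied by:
  {h: True, s: True, q: True, i: False}
  {s: True, q: True, h: False, i: False}
  {i: True, h: True, s: True, q: True}


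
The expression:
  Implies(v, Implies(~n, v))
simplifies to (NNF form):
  True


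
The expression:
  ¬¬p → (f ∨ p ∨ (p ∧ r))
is always true.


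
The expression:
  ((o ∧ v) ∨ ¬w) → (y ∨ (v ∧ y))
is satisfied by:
  {y: True, w: True, v: False, o: False}
  {y: True, o: True, w: True, v: False}
  {y: True, w: True, v: True, o: False}
  {y: True, o: True, w: True, v: True}
  {y: True, v: False, w: False, o: False}
  {y: True, o: True, v: False, w: False}
  {y: True, v: True, w: False, o: False}
  {y: True, o: True, v: True, w: False}
  {w: True, o: False, v: False, y: False}
  {o: True, w: True, v: False, y: False}
  {w: True, v: True, o: False, y: False}


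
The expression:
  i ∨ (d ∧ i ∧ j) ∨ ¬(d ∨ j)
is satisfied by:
  {i: True, j: False, d: False}
  {i: True, d: True, j: False}
  {i: True, j: True, d: False}
  {i: True, d: True, j: True}
  {d: False, j: False, i: False}


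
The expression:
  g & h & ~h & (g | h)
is never true.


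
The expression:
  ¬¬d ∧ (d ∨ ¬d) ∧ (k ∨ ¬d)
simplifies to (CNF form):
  d ∧ k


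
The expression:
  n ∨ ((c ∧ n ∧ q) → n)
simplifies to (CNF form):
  True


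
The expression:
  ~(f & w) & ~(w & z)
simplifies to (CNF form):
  (~f | ~w) & (~w | ~z)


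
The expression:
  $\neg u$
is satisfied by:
  {u: False}


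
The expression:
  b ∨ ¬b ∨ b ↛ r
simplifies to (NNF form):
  True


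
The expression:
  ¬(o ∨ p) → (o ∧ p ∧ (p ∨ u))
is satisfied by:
  {o: True, p: True}
  {o: True, p: False}
  {p: True, o: False}


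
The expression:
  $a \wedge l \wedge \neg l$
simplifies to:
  $\text{False}$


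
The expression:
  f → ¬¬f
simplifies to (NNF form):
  True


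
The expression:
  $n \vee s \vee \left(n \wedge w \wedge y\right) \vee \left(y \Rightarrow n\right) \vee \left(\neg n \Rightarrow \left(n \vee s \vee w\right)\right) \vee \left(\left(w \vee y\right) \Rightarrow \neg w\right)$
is always true.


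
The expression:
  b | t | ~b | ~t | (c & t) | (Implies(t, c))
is always true.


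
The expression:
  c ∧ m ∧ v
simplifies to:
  c ∧ m ∧ v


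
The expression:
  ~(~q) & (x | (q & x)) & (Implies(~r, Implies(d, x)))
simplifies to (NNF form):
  q & x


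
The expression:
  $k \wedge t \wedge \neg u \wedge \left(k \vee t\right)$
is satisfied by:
  {t: True, k: True, u: False}


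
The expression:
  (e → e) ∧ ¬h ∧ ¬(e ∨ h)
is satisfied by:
  {e: False, h: False}


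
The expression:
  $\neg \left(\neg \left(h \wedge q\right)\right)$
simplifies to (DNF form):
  $h \wedge q$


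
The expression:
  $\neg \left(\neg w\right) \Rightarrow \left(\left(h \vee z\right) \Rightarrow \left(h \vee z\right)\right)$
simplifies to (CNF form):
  $\text{True}$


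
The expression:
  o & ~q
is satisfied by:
  {o: True, q: False}


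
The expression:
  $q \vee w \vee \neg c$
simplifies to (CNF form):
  $q \vee w \vee \neg c$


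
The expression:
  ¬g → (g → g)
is always true.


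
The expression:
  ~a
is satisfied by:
  {a: False}


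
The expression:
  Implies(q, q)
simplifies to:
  True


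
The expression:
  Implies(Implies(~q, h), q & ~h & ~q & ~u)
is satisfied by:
  {q: False, h: False}


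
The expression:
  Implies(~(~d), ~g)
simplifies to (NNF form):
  ~d | ~g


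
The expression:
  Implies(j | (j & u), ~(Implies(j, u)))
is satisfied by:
  {u: False, j: False}
  {j: True, u: False}
  {u: True, j: False}


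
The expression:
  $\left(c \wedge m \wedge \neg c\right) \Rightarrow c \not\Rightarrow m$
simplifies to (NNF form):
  $\text{True}$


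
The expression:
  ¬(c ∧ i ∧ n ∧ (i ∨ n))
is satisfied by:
  {c: False, n: False, i: False}
  {i: True, c: False, n: False}
  {n: True, c: False, i: False}
  {i: True, n: True, c: False}
  {c: True, i: False, n: False}
  {i: True, c: True, n: False}
  {n: True, c: True, i: False}


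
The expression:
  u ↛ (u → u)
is never true.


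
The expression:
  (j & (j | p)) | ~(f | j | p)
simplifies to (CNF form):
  (j | ~f) & (j | ~p)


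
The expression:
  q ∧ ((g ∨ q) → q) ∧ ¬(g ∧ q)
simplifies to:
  q ∧ ¬g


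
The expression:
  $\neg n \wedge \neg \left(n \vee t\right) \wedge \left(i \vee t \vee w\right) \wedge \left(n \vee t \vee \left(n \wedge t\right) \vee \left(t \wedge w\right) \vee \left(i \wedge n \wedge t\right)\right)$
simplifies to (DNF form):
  $\text{False}$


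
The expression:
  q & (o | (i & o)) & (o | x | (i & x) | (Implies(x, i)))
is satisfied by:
  {o: True, q: True}


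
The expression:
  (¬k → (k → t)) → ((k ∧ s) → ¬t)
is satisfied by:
  {s: False, k: False, t: False}
  {t: True, s: False, k: False}
  {k: True, s: False, t: False}
  {t: True, k: True, s: False}
  {s: True, t: False, k: False}
  {t: True, s: True, k: False}
  {k: True, s: True, t: False}


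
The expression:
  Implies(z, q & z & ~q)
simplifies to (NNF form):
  ~z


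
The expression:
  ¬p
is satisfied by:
  {p: False}


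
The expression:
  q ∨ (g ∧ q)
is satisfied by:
  {q: True}


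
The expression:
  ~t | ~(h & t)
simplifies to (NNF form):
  ~h | ~t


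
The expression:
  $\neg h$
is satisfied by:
  {h: False}


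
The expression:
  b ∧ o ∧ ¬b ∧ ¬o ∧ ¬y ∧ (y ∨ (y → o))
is never true.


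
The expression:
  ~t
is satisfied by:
  {t: False}


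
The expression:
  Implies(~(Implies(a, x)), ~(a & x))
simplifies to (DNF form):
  True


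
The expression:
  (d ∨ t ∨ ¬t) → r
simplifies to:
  r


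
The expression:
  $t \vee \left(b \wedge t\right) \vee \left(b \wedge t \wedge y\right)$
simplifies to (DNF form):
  $t$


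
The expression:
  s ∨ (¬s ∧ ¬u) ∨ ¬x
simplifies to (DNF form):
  s ∨ ¬u ∨ ¬x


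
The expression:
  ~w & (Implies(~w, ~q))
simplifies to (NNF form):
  ~q & ~w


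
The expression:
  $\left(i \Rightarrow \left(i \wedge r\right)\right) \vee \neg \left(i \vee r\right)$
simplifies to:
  $r \vee \neg i$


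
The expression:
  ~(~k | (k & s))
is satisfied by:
  {k: True, s: False}


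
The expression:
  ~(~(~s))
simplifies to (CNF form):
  ~s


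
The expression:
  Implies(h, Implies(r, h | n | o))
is always true.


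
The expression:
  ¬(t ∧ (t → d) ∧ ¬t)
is always true.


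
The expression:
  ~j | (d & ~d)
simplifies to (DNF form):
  ~j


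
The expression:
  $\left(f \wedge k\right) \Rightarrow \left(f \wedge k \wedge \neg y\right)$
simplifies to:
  $\neg f \vee \neg k \vee \neg y$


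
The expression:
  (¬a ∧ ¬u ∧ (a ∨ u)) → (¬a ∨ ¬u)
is always true.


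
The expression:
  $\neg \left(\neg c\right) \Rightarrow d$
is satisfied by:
  {d: True, c: False}
  {c: False, d: False}
  {c: True, d: True}


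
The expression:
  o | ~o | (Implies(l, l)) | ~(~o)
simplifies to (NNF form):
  True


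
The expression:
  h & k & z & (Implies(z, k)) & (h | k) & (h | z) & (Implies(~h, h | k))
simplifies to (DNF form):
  h & k & z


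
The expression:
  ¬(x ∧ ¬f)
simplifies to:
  f ∨ ¬x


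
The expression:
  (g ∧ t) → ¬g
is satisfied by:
  {g: False, t: False}
  {t: True, g: False}
  {g: True, t: False}


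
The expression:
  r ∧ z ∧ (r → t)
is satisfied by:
  {t: True, z: True, r: True}


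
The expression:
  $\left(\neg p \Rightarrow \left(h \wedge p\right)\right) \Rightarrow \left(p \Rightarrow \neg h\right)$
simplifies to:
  $\neg h \vee \neg p$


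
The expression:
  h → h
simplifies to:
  True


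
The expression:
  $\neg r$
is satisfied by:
  {r: False}


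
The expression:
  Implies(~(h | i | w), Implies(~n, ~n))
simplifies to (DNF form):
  True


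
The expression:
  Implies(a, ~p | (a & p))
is always true.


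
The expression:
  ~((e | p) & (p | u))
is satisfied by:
  {u: False, p: False, e: False}
  {e: True, u: False, p: False}
  {u: True, e: False, p: False}


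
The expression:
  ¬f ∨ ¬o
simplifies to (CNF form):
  ¬f ∨ ¬o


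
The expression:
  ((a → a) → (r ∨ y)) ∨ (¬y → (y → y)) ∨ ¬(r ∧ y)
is always true.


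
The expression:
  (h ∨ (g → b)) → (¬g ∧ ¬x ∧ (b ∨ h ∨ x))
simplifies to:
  (g ∨ ¬x) ∧ (¬b ∨ ¬g) ∧ (¬g ∨ ¬h) ∧ (b ∨ g ∨ h)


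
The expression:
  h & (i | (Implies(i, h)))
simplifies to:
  h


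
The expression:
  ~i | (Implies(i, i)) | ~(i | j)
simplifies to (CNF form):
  True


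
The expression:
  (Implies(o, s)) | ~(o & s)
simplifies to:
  True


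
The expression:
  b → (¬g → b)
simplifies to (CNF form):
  True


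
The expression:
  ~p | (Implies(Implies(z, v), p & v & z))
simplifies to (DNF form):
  z | ~p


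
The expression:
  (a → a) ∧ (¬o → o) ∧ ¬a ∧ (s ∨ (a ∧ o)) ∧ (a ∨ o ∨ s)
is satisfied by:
  {s: True, o: True, a: False}


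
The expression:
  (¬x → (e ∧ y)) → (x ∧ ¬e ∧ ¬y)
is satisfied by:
  {x: False, e: False, y: False}
  {y: True, x: False, e: False}
  {e: True, x: False, y: False}
  {x: True, y: False, e: False}


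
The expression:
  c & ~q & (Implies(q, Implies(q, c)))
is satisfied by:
  {c: True, q: False}


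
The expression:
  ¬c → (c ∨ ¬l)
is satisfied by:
  {c: True, l: False}
  {l: False, c: False}
  {l: True, c: True}


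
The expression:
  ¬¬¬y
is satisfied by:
  {y: False}


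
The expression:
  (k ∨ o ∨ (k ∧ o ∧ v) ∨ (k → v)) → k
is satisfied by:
  {k: True}


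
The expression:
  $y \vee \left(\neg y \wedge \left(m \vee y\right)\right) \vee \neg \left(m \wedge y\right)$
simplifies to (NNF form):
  $\text{True}$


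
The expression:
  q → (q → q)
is always true.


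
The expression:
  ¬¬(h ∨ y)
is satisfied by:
  {y: True, h: True}
  {y: True, h: False}
  {h: True, y: False}


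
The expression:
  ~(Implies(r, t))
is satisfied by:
  {r: True, t: False}


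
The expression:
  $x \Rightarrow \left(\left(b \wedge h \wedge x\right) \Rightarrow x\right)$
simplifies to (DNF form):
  $\text{True}$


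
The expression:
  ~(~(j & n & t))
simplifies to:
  j & n & t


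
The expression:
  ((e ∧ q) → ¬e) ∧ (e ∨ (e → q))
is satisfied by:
  {e: False, q: False}
  {q: True, e: False}
  {e: True, q: False}


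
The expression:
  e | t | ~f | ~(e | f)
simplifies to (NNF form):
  e | t | ~f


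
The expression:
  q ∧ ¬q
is never true.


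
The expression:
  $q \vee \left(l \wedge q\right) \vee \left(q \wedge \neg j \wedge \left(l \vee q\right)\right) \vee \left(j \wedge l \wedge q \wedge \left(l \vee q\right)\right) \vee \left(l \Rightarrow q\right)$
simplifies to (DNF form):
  $q \vee \neg l$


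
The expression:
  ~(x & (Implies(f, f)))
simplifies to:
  ~x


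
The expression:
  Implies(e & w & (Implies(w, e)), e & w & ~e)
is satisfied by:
  {w: False, e: False}
  {e: True, w: False}
  {w: True, e: False}


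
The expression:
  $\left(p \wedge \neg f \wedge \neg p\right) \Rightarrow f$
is always true.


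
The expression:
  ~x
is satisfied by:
  {x: False}


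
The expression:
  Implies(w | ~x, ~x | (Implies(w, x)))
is always true.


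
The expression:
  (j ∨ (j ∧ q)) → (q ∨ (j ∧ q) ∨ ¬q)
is always true.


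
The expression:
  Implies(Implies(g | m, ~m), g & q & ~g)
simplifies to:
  m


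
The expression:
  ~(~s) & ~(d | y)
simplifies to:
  s & ~d & ~y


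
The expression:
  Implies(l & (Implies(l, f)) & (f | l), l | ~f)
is always true.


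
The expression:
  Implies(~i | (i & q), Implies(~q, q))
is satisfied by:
  {i: True, q: True}
  {i: True, q: False}
  {q: True, i: False}


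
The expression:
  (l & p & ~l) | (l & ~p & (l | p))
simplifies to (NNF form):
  l & ~p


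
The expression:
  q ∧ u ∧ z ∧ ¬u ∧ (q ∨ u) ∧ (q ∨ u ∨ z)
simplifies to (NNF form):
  False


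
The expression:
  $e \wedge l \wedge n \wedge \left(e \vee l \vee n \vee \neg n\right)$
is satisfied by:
  {e: True, n: True, l: True}


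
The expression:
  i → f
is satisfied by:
  {f: True, i: False}
  {i: False, f: False}
  {i: True, f: True}


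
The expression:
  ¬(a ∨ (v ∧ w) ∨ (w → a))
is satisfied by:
  {w: True, v: False, a: False}


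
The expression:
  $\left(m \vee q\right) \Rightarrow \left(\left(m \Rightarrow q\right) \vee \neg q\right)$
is always true.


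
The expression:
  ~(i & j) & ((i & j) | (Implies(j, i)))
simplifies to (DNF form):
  ~j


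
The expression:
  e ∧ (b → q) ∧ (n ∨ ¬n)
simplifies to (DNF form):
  (e ∧ q) ∨ (e ∧ ¬b)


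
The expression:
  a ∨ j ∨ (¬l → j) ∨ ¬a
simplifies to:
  True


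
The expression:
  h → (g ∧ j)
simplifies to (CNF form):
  (g ∨ ¬h) ∧ (j ∨ ¬h)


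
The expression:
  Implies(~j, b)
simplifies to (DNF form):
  b | j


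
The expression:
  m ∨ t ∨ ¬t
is always true.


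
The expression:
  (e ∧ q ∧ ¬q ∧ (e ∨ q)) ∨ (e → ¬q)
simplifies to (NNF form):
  ¬e ∨ ¬q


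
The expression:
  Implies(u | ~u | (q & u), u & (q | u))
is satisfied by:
  {u: True}


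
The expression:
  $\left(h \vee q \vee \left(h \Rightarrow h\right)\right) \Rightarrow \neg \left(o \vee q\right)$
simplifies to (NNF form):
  $\neg o \wedge \neg q$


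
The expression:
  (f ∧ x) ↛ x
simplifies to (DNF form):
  False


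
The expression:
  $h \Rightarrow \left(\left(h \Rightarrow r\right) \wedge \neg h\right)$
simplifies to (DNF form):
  $\neg h$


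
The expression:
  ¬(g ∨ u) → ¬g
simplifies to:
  True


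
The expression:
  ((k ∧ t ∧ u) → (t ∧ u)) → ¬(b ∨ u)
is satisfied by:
  {u: False, b: False}


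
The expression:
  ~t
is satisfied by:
  {t: False}


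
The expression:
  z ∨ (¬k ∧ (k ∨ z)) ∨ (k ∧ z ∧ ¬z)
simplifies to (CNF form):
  z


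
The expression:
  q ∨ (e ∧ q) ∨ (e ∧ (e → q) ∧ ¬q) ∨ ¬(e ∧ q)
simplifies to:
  True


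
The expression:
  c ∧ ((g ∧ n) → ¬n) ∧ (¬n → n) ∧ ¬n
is never true.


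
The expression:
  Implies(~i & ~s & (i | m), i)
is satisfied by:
  {i: True, s: True, m: False}
  {i: True, m: False, s: False}
  {s: True, m: False, i: False}
  {s: False, m: False, i: False}
  {i: True, s: True, m: True}
  {i: True, m: True, s: False}
  {s: True, m: True, i: False}


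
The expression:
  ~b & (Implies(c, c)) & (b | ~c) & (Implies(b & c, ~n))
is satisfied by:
  {b: False, c: False}


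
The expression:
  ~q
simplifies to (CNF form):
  ~q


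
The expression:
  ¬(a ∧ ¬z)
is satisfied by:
  {z: True, a: False}
  {a: False, z: False}
  {a: True, z: True}


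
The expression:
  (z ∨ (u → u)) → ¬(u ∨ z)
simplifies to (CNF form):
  ¬u ∧ ¬z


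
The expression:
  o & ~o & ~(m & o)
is never true.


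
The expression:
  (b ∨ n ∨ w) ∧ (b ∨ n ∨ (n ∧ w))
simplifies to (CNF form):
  b ∨ n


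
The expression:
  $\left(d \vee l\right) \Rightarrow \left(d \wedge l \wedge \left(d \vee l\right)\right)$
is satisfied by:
  {d: False, l: False}
  {l: True, d: True}


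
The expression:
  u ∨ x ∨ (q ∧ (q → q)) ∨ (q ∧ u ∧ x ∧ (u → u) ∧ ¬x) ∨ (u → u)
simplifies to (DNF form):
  True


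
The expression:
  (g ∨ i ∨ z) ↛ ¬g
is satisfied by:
  {g: True}


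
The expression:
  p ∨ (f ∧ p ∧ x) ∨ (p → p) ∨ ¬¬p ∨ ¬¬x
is always true.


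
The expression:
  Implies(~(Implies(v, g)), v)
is always true.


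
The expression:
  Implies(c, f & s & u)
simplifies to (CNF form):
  (f | ~c) & (s | ~c) & (u | ~c)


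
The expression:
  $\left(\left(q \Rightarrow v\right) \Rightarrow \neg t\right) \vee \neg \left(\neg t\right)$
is always true.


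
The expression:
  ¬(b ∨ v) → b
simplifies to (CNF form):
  b ∨ v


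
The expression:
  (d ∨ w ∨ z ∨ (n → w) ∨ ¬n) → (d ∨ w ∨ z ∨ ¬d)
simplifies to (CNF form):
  True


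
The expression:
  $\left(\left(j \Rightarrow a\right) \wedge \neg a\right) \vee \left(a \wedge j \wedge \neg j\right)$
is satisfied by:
  {j: False, a: False}


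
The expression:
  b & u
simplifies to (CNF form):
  b & u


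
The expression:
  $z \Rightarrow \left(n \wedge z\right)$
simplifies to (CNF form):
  $n \vee \neg z$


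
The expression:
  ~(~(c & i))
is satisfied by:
  {c: True, i: True}


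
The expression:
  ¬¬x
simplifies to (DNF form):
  x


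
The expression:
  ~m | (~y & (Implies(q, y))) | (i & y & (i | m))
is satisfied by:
  {i: True, q: False, m: False, y: False}
  {y: False, q: False, i: False, m: False}
  {y: True, i: True, q: False, m: False}
  {y: True, q: False, i: False, m: False}
  {i: True, q: True, y: False, m: False}
  {q: True, y: False, i: False, m: False}
  {y: True, i: True, q: True, m: False}
  {y: True, q: True, i: False, m: False}
  {m: True, i: True, y: False, q: False}
  {m: True, y: False, q: False, i: False}
  {m: True, i: True, y: True, q: False}
  {m: True, y: True, q: True, i: True}


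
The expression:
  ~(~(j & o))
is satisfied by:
  {j: True, o: True}


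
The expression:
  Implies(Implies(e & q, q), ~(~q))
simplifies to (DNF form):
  q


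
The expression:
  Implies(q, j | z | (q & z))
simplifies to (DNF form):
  j | z | ~q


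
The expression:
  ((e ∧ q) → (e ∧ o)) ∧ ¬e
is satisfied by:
  {e: False}


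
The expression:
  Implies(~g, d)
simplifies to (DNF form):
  d | g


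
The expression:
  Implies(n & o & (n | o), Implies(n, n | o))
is always true.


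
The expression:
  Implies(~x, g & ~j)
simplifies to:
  x | (g & ~j)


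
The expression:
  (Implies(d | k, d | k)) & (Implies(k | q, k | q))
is always true.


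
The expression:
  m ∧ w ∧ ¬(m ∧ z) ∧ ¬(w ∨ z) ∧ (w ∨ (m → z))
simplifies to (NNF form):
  False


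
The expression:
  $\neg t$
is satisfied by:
  {t: False}


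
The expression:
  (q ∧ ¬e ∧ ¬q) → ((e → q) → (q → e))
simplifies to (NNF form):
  True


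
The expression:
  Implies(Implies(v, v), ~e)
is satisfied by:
  {e: False}


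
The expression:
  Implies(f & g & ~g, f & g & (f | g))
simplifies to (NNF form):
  True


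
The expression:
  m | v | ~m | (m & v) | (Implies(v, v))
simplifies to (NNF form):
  True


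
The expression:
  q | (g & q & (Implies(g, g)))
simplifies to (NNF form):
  q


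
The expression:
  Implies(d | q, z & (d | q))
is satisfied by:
  {z: True, q: False, d: False}
  {d: True, z: True, q: False}
  {z: True, q: True, d: False}
  {d: True, z: True, q: True}
  {d: False, q: False, z: False}


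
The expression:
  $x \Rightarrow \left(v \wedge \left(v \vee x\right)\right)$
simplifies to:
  $v \vee \neg x$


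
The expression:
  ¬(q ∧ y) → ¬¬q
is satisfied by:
  {q: True}


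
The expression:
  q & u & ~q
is never true.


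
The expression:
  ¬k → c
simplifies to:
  c ∨ k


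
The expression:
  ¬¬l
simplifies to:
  l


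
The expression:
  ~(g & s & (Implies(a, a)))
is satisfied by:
  {s: False, g: False}
  {g: True, s: False}
  {s: True, g: False}


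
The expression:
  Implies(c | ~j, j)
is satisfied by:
  {j: True}


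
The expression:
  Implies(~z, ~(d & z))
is always true.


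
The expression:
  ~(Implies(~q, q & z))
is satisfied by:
  {q: False}


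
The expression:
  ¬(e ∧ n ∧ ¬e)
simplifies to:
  True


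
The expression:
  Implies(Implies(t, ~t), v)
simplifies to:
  t | v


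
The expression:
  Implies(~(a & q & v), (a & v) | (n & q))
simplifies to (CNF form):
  (a | n) & (a | q) & (n | v) & (q | v)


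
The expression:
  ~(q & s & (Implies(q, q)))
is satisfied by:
  {s: False, q: False}
  {q: True, s: False}
  {s: True, q: False}


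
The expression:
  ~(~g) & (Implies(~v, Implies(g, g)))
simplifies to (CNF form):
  g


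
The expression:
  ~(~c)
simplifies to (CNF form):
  c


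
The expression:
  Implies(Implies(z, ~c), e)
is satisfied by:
  {c: True, e: True, z: True}
  {c: True, e: True, z: False}
  {e: True, z: True, c: False}
  {e: True, z: False, c: False}
  {c: True, z: True, e: False}


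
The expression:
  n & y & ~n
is never true.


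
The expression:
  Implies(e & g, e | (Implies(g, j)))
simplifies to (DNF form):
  True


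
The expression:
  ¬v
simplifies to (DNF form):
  ¬v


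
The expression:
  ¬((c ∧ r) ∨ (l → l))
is never true.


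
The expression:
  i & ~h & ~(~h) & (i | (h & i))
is never true.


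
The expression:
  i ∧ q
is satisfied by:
  {i: True, q: True}


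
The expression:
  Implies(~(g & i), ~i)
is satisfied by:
  {g: True, i: False}
  {i: False, g: False}
  {i: True, g: True}


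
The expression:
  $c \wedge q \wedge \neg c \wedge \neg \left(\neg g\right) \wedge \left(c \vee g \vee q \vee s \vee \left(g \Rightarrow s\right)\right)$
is never true.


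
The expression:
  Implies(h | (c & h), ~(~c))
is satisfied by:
  {c: True, h: False}
  {h: False, c: False}
  {h: True, c: True}


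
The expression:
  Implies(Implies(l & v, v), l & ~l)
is never true.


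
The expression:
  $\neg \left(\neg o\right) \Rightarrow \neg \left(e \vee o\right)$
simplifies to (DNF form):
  $\neg o$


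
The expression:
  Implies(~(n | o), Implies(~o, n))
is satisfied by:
  {n: True, o: True}
  {n: True, o: False}
  {o: True, n: False}


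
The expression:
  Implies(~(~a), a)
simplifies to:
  True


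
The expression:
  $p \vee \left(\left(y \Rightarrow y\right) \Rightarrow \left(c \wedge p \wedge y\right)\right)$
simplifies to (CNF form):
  $p$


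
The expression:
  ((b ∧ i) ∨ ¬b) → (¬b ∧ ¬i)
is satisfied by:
  {i: False}


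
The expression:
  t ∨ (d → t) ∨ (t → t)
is always true.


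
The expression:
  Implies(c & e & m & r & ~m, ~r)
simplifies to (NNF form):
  True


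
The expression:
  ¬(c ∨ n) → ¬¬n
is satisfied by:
  {n: True, c: True}
  {n: True, c: False}
  {c: True, n: False}


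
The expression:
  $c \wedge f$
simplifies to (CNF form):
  $c \wedge f$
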